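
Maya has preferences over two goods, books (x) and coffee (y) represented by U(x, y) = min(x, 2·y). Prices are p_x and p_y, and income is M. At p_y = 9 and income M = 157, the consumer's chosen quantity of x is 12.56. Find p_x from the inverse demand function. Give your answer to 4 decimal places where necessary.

Leontief preferences: the optimum is at the kink where x/2 = y/1, i.e. y = (1/2)·x.
Budget: p_x·x + p_y·(1/2)·x = M, so (2·p_x + p_y)·x = 2·M.
Demand: x*(p_x,p_y,M) = 2·M/(2·p_x + p_y), y* = M/(2·p_x + p_y).
Set x* = 12.56 in the demand function and solve for p_x: p_x = 8.

p_x = 8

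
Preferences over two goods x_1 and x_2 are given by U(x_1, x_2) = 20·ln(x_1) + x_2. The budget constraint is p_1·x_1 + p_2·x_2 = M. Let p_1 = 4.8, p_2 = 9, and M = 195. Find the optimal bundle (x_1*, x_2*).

MU_x_1 = 20/x_1, MU_x_2 = 1. Tangency: 20/x_1 = p_1/p_2.
So x_1*(p_1,p_2) = 20·p_2/p_1, independent of income; and x_2* = (M − 20·p_2)/p_2.
At the given prices: x_1* = 20·9/4.8 = 37.5, and x_2* = 1.6667.

x_1* = 37.5, x_2* = 1.6667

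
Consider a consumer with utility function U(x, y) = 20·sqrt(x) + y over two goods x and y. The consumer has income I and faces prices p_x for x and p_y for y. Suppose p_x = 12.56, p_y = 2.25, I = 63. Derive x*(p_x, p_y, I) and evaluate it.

Set MRS = p_x/p_y: 10·x^(−1/2) = p_x/p_y.
Thus x* = (10·p_y/p_x)² — independent of I — with the rest of income spent on y.
Plugging in: x* = (10·2.25/12.56)² = 3.2091.

x* = 3.2091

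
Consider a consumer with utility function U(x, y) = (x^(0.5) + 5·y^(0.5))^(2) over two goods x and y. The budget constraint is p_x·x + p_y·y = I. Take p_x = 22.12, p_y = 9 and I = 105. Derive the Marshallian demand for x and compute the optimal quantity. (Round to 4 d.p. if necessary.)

From the CES first-order condition, (1/5)·(y/x)^(0.5) = p_x/p_y.
Solve for the ratio: y/x = [5·p_x/p_y]^(2).
Substitute y = (y/x)·x into the budget: x* = I/(p_x + p_y·(y/x)).
Numerically y/x = 151.01679, so x* = 105/(22.12 + 9·151.01679) = 0.076.

x* = 0.076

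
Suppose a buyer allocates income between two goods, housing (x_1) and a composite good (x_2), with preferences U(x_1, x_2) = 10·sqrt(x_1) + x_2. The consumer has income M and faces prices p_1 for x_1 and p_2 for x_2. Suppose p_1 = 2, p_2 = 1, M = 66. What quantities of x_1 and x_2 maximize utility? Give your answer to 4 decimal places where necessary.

x_1* = 6.25, x_2* = 53.5

Thus x_1* = (5·p_2/p_1)² — independent of M — with the rest of income spent on x_2.
Plugging in: x_1* = (5·1/2)² = 6.25, x_2* = 53.5.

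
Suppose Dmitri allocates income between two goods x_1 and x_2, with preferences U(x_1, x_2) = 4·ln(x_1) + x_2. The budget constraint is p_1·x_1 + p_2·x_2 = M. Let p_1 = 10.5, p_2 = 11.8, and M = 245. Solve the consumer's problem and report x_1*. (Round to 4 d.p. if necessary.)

x_1* = 4.4952

Set MRS = p_1/p_2: (4/x_1)/1 = p_1/p_2.
So x_1*(p_1,p_2) = 4·p_2/p_1, independent of income; and x_2* = (M − 4·p_2)/p_2.
At the given prices: x_1* = 4·11.8/10.5 = 4.4952.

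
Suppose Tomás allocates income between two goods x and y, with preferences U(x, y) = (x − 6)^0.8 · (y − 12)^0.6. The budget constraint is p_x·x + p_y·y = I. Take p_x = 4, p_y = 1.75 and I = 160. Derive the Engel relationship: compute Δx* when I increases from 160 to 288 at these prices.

Substituting into the budget: x* = 6 + 4/7·(I − 6·p_x − 12·p_y)/p_x, and y* = 12 + 3/7·(…)/p_y.
Discretionary income = 160 − 6·4 − 12·1.75 = 115; x* = 6 + 4/7·115/4 = 22.4286.
At I' = 288: x* = 40.7143. Change: 40.7143 − 22.4286 = 18.2857.

Δx* = 18.2857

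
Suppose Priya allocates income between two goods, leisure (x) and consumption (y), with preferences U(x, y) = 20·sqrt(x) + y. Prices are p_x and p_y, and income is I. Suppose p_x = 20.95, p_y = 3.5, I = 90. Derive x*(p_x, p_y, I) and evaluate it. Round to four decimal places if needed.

Thus x* = (10·p_y/p_x)² — independent of I — with the rest of income spent on y.
Plugging in: x* = (10·3.5/20.95)² = 2.7911.

x* = 2.7911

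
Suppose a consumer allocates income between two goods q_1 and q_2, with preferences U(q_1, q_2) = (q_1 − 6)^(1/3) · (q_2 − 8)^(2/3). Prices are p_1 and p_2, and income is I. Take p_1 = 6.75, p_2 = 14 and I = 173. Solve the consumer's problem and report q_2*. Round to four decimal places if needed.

q_2* = 8.9762

Discretionary income = 173 − 6·6.75 − 8·14 = 20.5; q_2* = 8 + 2/3·20.5/14 = 8.9762.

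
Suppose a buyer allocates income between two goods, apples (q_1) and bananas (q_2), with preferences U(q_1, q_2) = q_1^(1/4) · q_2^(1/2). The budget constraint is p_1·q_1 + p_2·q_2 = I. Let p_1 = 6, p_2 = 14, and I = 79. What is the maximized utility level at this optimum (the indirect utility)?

Tangency: MRS = (1/2)·q_2/q_1 = p_1/p_2.
Rearranging, p_2·q_2 = 2·p_1·q_1. Substituting into the budget gives p_1·q_1·(1 + 2) = I.
Demand: q_1*(p_1,p_2,I) = 1/3·I/p_1 and q_2* = 2/3·I/p_2.
At p_1=6, p_2=14, I=79: q_1* = 1/3·79/6 = 4.3889, q_2* = 3.7619.
Utility at the optimum: U(4.3889, 3.7619) = 2.8073.

V = 2.8073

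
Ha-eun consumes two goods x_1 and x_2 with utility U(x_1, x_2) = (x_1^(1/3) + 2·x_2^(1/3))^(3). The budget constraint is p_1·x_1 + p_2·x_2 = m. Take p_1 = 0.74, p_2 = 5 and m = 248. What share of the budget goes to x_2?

share on x_2 = 0.5211

MU_x_1 ∝ x_1^(-2/3), MU_x_2 ∝ 2·x_2^(-2/3), so MRS = (1/2)·(x_2/x_1)^(2/3) = p_1/p_2.
Hence x_2/x_1 = (2·p_1/p_2)^(1/(2/3)), i.e. raised to the 1.5 power.
Substitute x_2 = (x_2/x_1)·x_1 into the budget: x_1* = m/(p_1 + p_2·(x_2/x_1)).
Numerically x_2/x_1 = 0.161041, so x_1* = 248/(0.74 + 5·0.161041) = 160.4963 and x_2* = 0.161041·160.4963 = 25.8465.
Expenditure on x_2: 5·25.8465 = 129.2327; share = 0.5211.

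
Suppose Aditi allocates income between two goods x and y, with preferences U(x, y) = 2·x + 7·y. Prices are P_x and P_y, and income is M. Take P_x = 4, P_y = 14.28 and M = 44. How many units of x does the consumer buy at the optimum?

x* = 11

Numerically: x* = 11, y* = 0.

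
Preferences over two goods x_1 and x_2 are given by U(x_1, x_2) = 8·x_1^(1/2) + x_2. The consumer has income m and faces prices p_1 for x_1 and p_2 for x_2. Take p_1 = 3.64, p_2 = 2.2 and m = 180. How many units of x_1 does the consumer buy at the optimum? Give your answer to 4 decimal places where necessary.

MU_x_1 = 4/√x_1, MU_x_2 = 1. Tangency: 4/√x_1 = p_1/p_2.
Thus x_1* = (4·p_2/p_1)² — independent of m — with the rest of income spent on x_2.
Plugging in: x_1* = (4·2.2/3.64)² = 5.8447.

x_1* = 5.8447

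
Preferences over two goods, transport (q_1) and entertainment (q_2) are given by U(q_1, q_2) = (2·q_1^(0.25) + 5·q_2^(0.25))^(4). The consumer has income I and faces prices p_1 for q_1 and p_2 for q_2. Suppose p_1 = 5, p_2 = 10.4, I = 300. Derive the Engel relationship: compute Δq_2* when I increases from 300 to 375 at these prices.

Δq_2* = 5.2401

From the CES first-order condition, (2/5)·(q_2/q_1)^(0.75) = p_1/p_2.
Hence q_2/q_1 = ((5/2)·p_1/p_2)^(1/(0.75)), i.e. raised to the 4/3 power.
With the ratio pinned down, the budget gives q_1* = I/(p_1 + p_2·(q_2/q_1)) and q_2* = (q_2/q_1)·q_1*.
Numerically q_2/q_1 = 1.277916, so q_1* = 300/(5 + 10.4·1.277916) = 16.4021 and q_2* = 1.277916·16.4021 = 20.9605.
At I' = 375: q_2* = 26.2007. Change: 26.2007 − 20.9605 = 5.2401.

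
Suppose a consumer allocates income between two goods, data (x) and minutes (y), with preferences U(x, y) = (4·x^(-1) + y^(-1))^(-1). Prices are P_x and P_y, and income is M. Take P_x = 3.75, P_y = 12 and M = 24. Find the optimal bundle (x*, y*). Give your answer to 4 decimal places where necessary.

From the CES first-order condition, 4·(y/x)^(2) = P_x/P_y.
Solve for the ratio: y/x = [(1/4)·P_x/P_y]^(0.5).
With the ratio pinned down, the budget gives x* = M/(P_x + P_y·(y/x)) and y* = (y/x)·x*.
Numerically y/x = 0.279508, so x* = 24/(3.75 + 12·0.279508) = 3.3783 and y* = 0.279508·3.3783 = 0.9443.

x* = 3.3783, y* = 0.9443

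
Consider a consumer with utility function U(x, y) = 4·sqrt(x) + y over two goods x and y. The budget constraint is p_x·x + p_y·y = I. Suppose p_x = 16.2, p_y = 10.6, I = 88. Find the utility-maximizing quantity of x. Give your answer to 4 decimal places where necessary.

MU_x = 2/√x, MU_y = 1. Tangency: 2/√x = p_x/p_y.
Solve: √x = 2·p_y/p_x, so x*(p_x,p_y) = (2·p_y/p_x)², and y* = (I − p_x·x*)/p_y.
Plugging in: x* = (2·10.6/16.2)² = 1.7125.

x* = 1.7125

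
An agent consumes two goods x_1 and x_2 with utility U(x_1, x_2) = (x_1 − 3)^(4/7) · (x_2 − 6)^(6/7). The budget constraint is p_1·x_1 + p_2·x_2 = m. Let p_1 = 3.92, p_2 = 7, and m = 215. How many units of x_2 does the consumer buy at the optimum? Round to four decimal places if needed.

Let x_1' = x_1−3, x_2' = x_2−6. MRS = (2/3)·x_2'/x_1' = p_1/p_2.
After buying the subsistence bundle (3, 6), a share 0.4 of the remaining income goes to x_1: x_1* = 3 + 0.4·(m − 3p_1 − 6p_2)/p_1.
Discretionary income = 215 − 3·3.92 − 6·7 = 161.24; x_2* = 6 + 0.6·161.24/7 = 19.8206.

x_2* = 19.8206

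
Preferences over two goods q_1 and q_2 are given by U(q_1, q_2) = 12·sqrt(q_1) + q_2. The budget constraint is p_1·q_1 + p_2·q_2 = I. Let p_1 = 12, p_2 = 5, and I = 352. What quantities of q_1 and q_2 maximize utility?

Utility is quasi-linear in q_2; the FOC for q_1 is 6/√q_1 = p_1/p_2.
Solve: √q_1 = 6·p_2/p_1, so q_1*(p_1,p_2) = (6·p_2/p_1)², and q_2* = (I − p_1·q_1*)/p_2.
Plugging in: q_1* = (6·5/12)² = 6.25, q_2* = 55.4.

q_1* = 6.25, q_2* = 55.4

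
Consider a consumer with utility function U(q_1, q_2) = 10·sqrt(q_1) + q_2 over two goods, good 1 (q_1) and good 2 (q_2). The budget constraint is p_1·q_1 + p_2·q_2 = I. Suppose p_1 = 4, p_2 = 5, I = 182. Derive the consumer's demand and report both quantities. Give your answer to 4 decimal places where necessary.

Set MRS = p_1/p_2: 5·q_1^(−1/2) = p_1/p_2.
Thus q_1* = (5·p_2/p_1)² — independent of I — with the rest of income spent on q_2.
Plugging in: q_1* = (5·5/4)² = 39.0625, q_2* = 5.15.

q_1* = 39.0625, q_2* = 5.15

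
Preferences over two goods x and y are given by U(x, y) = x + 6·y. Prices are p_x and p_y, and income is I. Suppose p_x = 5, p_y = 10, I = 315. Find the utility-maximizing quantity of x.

x* = 0

Linear utility — the consumer picks whichever good has higher MU/price: 1/5 = 0.2 vs 6/10 = 0.6.
y gives more utility per dollar, so spend all income on y: y* = I/p_y, x* = 0.
Numerically: x* = 0, y* = 31.5.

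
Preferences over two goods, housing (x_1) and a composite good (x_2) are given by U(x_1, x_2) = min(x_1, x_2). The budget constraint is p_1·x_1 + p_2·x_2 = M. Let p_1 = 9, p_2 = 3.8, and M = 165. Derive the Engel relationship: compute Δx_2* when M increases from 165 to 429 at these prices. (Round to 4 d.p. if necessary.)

With perfect complements, no substitution: consume in ratio x_1:x_2 = 1:1.
Budget: p_1·x_1 + p_2·x_1 = M, so (p_1 + p_2)·x_1 = M.
Demand: x_1*(p_1,p_2,M) = M/(p_1 + p_2), x_2* = M/(p_1 + p_2).
Here 9 + 3.8 = 12.8, giving x_2* = 12.8906.
At M' = 429: x_2* = 33.5156. Change: 33.5156 − 12.8906 = 20.625.

Δx_2* = 20.625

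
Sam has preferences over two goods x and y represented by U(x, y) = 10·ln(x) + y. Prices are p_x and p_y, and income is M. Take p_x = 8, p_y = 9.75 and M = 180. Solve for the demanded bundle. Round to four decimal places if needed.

x* = 12.1875, y* = 8.4615

MU_x = 10/x, MU_y = 1. Tangency: 10/x = p_x/p_y.
So x*(p_x,p_y) = 10·p_y/p_x, independent of income; and y* = (M − 10·p_y)/p_y.
At the given prices: x* = 10·9.75/8 = 12.1875, and y* = 8.4615.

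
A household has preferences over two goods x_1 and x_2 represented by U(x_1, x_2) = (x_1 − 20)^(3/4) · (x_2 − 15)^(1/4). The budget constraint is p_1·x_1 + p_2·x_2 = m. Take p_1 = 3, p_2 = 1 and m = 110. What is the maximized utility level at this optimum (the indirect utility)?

V = 8.75

This is Cobb-Douglas in (x_1−20, x_2−15): tangency gives 0.75·p_2·(x_2−15) = 0.25·p_1·(x_1−20).
After buying the subsistence bundle (20, 15), a share 0.75 of the remaining income goes to x_1: x_1* = 20 + 0.75·(m − 20p_1 − 15p_2)/p_1.
Discretionary income = 110 − 20·3 − 15·1 = 35; x_1* = 20 + 0.75·35/3 = 28.75; x_2* = 15 + 0.25·35/1 = 23.75.
Utility at the optimum: U(28.75, 23.75) = 8.75.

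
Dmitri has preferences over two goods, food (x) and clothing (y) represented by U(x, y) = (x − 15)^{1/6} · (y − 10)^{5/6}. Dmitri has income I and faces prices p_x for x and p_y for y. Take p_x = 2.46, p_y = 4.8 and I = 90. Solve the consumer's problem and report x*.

This is Cobb-Douglas in (x−15, y−10): tangency gives 1/6·p_y·(y−10) = 5/6·p_x·(x−15).
Substituting into the budget: x* = 15 + 1/6·(I − 15·p_x − 10·p_y)/p_x, and y* = 10 + 5/6·(…)/p_y.
Discretionary income = 90 − 15·2.46 − 10·4.8 = 5.1; x* = 15 + 1/6·5.1/2.46 = 15.3455.

x* = 15.3455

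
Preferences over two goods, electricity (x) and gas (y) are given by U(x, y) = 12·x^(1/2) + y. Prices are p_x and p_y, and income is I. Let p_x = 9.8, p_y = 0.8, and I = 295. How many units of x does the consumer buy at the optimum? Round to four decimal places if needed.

Utility is quasi-linear in y; the FOC for x is 6/√x = p_x/p_y.
Solve: √x = 6·p_y/p_x, so x*(p_x,p_y) = (6·p_y/p_x)², and y* = (I − p_x·x*)/p_y.
Plugging in: x* = (6·0.8/9.8)² = 0.2399.

x* = 0.2399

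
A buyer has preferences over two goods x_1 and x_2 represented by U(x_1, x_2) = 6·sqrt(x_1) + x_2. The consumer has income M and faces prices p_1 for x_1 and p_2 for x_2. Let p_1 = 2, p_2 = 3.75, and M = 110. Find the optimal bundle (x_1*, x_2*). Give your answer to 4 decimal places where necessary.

Solve: √x_1 = 3·p_2/p_1, so x_1*(p_1,p_2) = (3·p_2/p_1)², and x_2* = (M − p_1·x_1*)/p_2.
Plugging in: x_1* = (3·3.75/2)² = 31.6406, x_2* = 12.4583.

x_1* = 31.6406, x_2* = 12.4583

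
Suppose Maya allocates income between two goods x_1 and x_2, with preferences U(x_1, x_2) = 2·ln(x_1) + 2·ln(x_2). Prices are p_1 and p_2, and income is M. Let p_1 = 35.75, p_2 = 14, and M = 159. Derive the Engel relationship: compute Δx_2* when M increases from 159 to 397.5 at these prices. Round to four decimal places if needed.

MU_x_1/MU_x_2 = (2·x_2)/(2·x_1); tangency sets this equal to p_1/p_2.
So 2·p_2·x_2 = 2·p_1·x_1; combined with the budget, a share 0.5 of income goes to x_1.
Demand: x_1*(p_1,p_2,M) = 0.5·M/p_1 and x_2* = 0.5·M/p_2.
At p_1=35.75, p_2=14, M=159: x_2* = 0.5·159/14 = 5.6786.
At M' = 397.5: x_2* = 14.1964. Change: 14.1964 − 5.6786 = 8.5179.

Δx_2* = 8.5179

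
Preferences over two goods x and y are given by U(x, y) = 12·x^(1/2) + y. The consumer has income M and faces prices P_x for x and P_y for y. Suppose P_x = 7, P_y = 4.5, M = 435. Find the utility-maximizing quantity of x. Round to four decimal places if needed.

x* = 14.8776

Utility is quasi-linear in y; the FOC for x is 6/√x = P_x/P_y.
Thus x* = (6·P_y/P_x)² — independent of M — with the rest of income spent on y.
Plugging in: x* = (6·4.5/7)² = 14.8776.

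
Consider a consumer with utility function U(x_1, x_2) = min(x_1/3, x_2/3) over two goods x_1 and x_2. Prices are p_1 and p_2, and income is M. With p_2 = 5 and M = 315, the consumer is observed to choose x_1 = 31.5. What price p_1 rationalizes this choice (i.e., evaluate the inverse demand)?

Leontief preferences: the optimum is at the kink where x_1/3 = x_2/3, i.e. x_2 = x_1.
Budget: p_1·x_1 + p_2·x_1 = M, so (3·p_1 + 3·p_2)·x_1 = 3·M.
Demand: x_1*(p_1,p_2,M) = 3·M/(3·p_1 + 3·p_2), x_2* = 3·M/(3·p_1 + 3·p_2).
Set x_1* = 31.5 in the demand function and solve for p_1: p_1 = 5.

p_1 = 5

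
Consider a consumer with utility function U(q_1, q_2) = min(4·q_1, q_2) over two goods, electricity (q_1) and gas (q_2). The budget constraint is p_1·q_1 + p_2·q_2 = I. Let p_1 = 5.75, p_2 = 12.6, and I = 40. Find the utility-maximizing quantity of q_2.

q_2* = 2.8495

Here 5.75 + 4·12.6 = 56.15, giving q_2* = 2.8495.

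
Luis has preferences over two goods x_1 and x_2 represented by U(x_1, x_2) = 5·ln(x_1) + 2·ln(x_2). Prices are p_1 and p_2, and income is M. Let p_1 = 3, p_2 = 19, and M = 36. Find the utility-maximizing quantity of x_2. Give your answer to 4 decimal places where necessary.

x_2* = 0.5414

MU_x_1/MU_x_2 = (5·x_2)/(2·x_1); tangency sets this equal to p_1/p_2.
Rearranging, p_2·x_2 = (2/5)·p_1·x_1. Substituting into the budget gives p_1·x_1·(1 + (2/5)) = M.
Demand: x_1*(p_1,p_2,M) = 5/7·M/p_1 and x_2* = 2/7·M/p_2.
At p_1=3, p_2=19, M=36: x_2* = 2/7·36/19 = 0.5414.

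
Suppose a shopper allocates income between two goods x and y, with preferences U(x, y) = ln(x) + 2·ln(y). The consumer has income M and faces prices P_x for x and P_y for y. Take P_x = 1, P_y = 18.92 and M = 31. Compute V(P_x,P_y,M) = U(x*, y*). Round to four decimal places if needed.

Tangency: MRS = (1/2)·y/x = P_x/P_y.
Rearranging, P_y·y = 2·P_x·x. Substituting into the budget gives P_x·x·(1 + 2) = M.
Demand: x*(P_x,P_y,M) = 1/3·M/P_x and y* = 2/3·M/P_y.
At P_x=1, P_y=18.92, M=31: x* = 1/3·31/1 = 10.3333, y* = 1.0923.
Utility at the optimum: U(10.3333, 1.0923) = 2.512.

V = 2.512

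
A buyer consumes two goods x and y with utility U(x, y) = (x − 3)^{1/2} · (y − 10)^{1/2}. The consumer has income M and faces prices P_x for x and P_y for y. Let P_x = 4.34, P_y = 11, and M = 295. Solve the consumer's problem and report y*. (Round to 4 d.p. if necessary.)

Let x' = x−3, y' = y−10. MRS = y'/x' = P_x/P_y.
Substituting into the budget: x* = 3 + 0.5·(M − 3·P_x − 10·P_y)/P_x, and y* = 10 + 0.5·(…)/P_y.
Discretionary income = 295 − 3·4.34 − 10·11 = 171.98; y* = 10 + 0.5·171.98/11 = 17.8173.

y* = 17.8173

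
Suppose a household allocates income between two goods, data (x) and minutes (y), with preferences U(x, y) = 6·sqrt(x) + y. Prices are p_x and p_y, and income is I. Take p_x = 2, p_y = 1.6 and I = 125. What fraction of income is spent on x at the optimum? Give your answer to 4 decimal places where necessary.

Plugging in: x* = (3·1.6/2)² = 5.76, y* = 70.925.
Expenditure on x: 2·5.76 = 11.52; share = 0.0922.

share on x = 0.0922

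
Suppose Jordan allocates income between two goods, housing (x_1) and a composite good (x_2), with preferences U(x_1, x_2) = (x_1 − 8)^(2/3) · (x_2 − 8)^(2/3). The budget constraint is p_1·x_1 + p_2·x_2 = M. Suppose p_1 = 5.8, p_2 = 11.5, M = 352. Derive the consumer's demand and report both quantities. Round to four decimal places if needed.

x_1* = 26.4138, x_2* = 17.287

Let x_1' = x_1−8, x_2' = x_2−8. MRS = x_2'/x_1' = p_1/p_2.
After buying the subsistence bundle (8, 8), a share 0.5 of the remaining income goes to x_1: x_1* = 8 + 0.5·(M − 8p_1 − 8p_2)/p_1.
Discretionary income = 352 − 8·5.8 − 8·11.5 = 213.6; x_1* = 8 + 0.5·213.6/5.8 = 26.4138; x_2* = 8 + 0.5·213.6/11.5 = 17.287.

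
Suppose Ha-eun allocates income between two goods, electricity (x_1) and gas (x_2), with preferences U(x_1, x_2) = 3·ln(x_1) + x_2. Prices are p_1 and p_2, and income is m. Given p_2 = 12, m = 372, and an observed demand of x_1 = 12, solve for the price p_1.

p_1 = 3

Set MRS = p_1/p_2: (3/x_1)/1 = p_1/p_2.
So x_1*(p_1,p_2) = 3·p_2/p_1, independent of income; and x_2* = (m − 3·p_2)/p_2.
Set x_1* = 12 in the demand function and solve for p_1: p_1 = 3.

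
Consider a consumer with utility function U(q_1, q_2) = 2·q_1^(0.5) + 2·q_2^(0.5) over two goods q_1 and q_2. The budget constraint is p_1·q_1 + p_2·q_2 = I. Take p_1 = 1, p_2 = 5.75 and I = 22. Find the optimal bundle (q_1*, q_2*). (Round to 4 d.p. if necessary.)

q_1* = 18.7407, q_2* = 0.5668

MRS = MU_q_1/MU_q_2 = (q_2/q_1)^(0.5). Set equal to p_1/p_2.
Solve for the ratio: q_2/q_1 = [p_1/p_2]^(2).
With the ratio pinned down, the budget gives q_1* = I/(p_1 + p_2·(q_2/q_1)) and q_2* = (q_2/q_1)·q_1*.
Numerically q_2/q_1 = 0.030246, so q_1* = 22/(1 + 5.75·0.030246) = 18.7407 and q_2* = 0.030246·18.7407 = 0.5668.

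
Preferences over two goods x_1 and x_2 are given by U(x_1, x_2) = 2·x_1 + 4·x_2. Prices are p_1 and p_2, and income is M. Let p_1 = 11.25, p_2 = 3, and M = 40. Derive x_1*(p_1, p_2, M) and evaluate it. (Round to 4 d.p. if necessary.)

x_1* = 0

Perfect substitutes: compare marginal utility per dollar. 2/p_1 vs 4/p_2 → 0.1778 vs 1.3333.
x_2 gives more utility per dollar, so spend all income on x_2: x_2* = M/p_2, x_1* = 0.
Numerically: x_1* = 0, x_2* = 13.3333.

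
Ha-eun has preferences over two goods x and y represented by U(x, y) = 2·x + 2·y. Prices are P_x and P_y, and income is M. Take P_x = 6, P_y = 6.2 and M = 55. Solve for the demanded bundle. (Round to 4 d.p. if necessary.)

x* = 9.1667, y* = 0

Perfect substitutes: compare marginal utility per dollar. 2/P_x vs 2/P_y → 0.3333 vs 0.3226.
x gives more utility per dollar, so spend all income on x: x* = M/P_x, y* = 0.
Numerically: x* = 9.1667, y* = 0.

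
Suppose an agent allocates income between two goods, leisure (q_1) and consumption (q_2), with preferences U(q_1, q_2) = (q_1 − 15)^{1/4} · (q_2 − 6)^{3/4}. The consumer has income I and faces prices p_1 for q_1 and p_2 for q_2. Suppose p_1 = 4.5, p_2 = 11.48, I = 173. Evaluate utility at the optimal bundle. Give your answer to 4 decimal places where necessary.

V = 2.2974

This is Cobb-Douglas in (q_1−15, q_2−6): tangency gives 0.25·p_2·(q_2−6) = 0.75·p_1·(q_1−15).
After buying the subsistence bundle (15, 6), a share 0.25 of the remaining income goes to q_1: q_1* = 15 + 0.25·(I − 15p_1 − 6p_2)/p_1.
Discretionary income = 173 − 15·4.5 − 6·11.48 = 36.62; q_1* = 15 + 0.25·36.62/4.5 = 17.0344; q_2* = 6 + 0.75·36.62/11.48 = 8.3924.
Utility at the optimum: U(17.0344, 8.3924) = 2.2974.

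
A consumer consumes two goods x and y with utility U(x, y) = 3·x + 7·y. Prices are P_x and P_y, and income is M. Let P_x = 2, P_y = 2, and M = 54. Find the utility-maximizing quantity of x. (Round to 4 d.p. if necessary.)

x* = 0

Perfect substitutes: compare marginal utility per dollar. 3/P_x vs 7/P_y → 1.5 vs 3.5.
y gives more utility per dollar, so spend all income on y: y* = M/P_y, x* = 0.
Numerically: x* = 0, y* = 27.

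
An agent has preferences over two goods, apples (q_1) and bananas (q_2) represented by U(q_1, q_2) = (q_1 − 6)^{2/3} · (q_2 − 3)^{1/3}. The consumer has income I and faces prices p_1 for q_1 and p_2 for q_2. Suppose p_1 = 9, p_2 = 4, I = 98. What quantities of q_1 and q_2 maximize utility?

q_1* = 8.3704, q_2* = 5.6667

After buying the subsistence bundle (6, 3), a share 2/3 of the remaining income goes to q_1: q_1* = 6 + 2/3·(I − 6p_1 − 3p_2)/p_1.
Discretionary income = 98 − 6·9 − 3·4 = 32; q_1* = 6 + 2/3·32/9 = 8.3704; q_2* = 3 + 1/3·32/4 = 5.6667.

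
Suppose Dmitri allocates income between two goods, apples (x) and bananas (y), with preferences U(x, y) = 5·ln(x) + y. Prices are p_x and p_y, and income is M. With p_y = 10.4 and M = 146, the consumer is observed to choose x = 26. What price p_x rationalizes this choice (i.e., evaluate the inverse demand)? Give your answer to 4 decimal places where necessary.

p_x = 2

MU_x = 5/x, MU_y = 1. Tangency: 5/x = p_x/p_y.
So x*(p_x,p_y) = 5·p_y/p_x, independent of income; and y* = (M − 5·p_y)/p_y.
Set x* = 26 in the demand function and solve for p_x: p_x = 2.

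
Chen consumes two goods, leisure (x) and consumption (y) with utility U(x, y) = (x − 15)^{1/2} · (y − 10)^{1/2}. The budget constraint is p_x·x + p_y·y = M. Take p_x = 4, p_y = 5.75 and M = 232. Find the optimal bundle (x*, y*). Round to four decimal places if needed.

x* = 29.3125, y* = 19.9565

Discretionary income = 232 − 15·4 − 10·5.75 = 114.5; x* = 15 + 0.5·114.5/4 = 29.3125; y* = 10 + 0.5·114.5/5.75 = 19.9565.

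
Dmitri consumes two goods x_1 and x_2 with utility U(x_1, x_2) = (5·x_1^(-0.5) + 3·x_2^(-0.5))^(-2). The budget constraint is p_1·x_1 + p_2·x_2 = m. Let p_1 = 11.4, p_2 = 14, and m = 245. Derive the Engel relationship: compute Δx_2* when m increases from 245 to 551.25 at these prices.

Substitute x_2 = (x_2/x_1)·x_1 into the budget: x_1* = m/(p_1 + p_2·(x_2/x_1)).
Numerically x_2/x_1 = 0.620324, so x_1* = 245/(11.4 + 14·0.620324) = 12.1984 and x_2* = 0.620324·12.1984 = 7.567.
At m' = 551.25: x_2* = 17.0257. Change: 17.0257 − 7.567 = 9.4587.

Δx_2* = 9.4587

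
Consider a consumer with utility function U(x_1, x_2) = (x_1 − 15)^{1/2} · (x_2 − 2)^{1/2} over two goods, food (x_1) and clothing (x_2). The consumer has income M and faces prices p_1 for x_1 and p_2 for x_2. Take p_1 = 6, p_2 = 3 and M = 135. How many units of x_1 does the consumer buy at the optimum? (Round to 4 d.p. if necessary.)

Discretionary income = 135 − 15·6 − 2·3 = 39; x_1* = 15 + 0.5·39/6 = 18.25.

x_1* = 18.25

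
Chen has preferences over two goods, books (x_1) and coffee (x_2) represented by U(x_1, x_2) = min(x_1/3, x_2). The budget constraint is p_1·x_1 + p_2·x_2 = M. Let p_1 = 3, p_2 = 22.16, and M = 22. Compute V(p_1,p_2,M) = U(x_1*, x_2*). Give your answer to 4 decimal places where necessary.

Leontief preferences: the optimum is at the kink where x_1/3 = x_2/1, i.e. x_2 = (1/3)·x_1.
Budget: p_1·x_1 + p_2·(1/3)·x_1 = M, so (3·p_1 + p_2)·x_1 = 3·M.
Demand: x_1*(p_1,p_2,M) = 3·M/(3·p_1 + p_2), x_2* = M/(3·p_1 + p_2).
Here 3·3 + 22.16 = 31.16, giving x_1* = 2.1181 and x_2* = 0.706.
Utility at the optimum: U(2.1181, 0.706) = 0.706.

V = 0.706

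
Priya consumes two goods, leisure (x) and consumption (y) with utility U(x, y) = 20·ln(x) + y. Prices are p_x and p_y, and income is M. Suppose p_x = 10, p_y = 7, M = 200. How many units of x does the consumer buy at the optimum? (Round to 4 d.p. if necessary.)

x* = 14

MU_x = 20/x, MU_y = 1. Tangency: 20/x = p_x/p_y.
So x*(p_x,p_y) = 20·p_y/p_x, independent of income; and y* = (M − 20·p_y)/p_y.
At the given prices: x* = 20·7/10 = 14.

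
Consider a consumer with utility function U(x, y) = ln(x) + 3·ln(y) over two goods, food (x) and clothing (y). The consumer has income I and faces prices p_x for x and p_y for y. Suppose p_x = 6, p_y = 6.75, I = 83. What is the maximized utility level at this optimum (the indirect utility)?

The MRS is (1/3)·y/x. Set MRS = p_x/p_y.
So p_y·y = 3·p_x·x; combined with the budget, a share 0.25 of income goes to x.
Demand: x*(p_x,p_y,I) = 0.25·I/p_x and y* = 0.75·I/p_y.
At p_x=6, p_y=6.75, I=83: x* = 0.25·83/6 = 3.4583, y* = 9.2222.
Utility at the optimum: U(3.4583, 9.2222) = 7.9056.

V = 7.9056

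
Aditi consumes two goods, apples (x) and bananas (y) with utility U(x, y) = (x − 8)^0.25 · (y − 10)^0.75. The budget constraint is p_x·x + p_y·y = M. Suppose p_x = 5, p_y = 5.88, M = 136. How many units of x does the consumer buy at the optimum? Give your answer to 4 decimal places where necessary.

x* = 9.86

MRS = (1/3)·(y−10)/(x−8). Tangency with p_x/p_y gives y−10 = 3·(p_x/p_y)·(x−8).
Substituting into the budget: x* = 8 + 0.25·(M − 8·p_x − 10·p_y)/p_x, and y* = 10 + 0.75·(…)/p_y.
Discretionary income = 136 − 8·5 − 10·5.88 = 37.2; x* = 8 + 0.25·37.2/5 = 9.86.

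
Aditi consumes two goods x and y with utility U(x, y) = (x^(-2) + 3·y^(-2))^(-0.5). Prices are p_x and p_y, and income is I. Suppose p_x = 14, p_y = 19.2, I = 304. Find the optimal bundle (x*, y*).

MRS = MU_x/MU_y = (1/3)·(y/x)^(3). Set equal to p_x/p_y.
Hence y/x = (3·p_x/p_y)^(1/(3)), i.e. raised to the 1/3 power.
Substitute y = (y/x)·x into the budget: x* = I/(p_x + p_y·(y/x)).
Numerically y/x = 1.298124, so x* = 304/(14 + 19.2·1.298124) = 7.8101 and y* = 1.298124·7.8101 = 10.1385.

x* = 7.8101, y* = 10.1385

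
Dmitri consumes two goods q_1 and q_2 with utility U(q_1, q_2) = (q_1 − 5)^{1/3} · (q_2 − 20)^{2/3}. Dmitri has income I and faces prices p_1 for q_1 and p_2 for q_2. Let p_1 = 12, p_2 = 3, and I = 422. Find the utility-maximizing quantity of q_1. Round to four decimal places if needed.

q_1* = 13.3889

Substituting into the budget: q_1* = 5 + 1/3·(I − 5·p_1 − 20·p_2)/p_1, and q_2* = 20 + 2/3·(…)/p_2.
Discretionary income = 422 − 5·12 − 20·3 = 302; q_1* = 5 + 1/3·302/12 = 13.3889.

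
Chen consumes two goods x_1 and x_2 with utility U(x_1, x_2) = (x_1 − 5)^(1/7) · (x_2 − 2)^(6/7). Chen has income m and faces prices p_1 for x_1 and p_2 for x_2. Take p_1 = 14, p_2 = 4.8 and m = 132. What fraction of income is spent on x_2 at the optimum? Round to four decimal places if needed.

share on x_2 = 0.413

MRS = (1/6)·(x_2−2)/(x_1−5). Tangency with p_1/p_2 gives x_2−2 = 6·(p_1/p_2)·(x_1−5).
After buying the subsistence bundle (5, 2), a share 1/7 of the remaining income goes to x_1: x_1* = 5 + 1/7·(m − 5p_1 − 2p_2)/p_1.
Discretionary income = 132 − 5·14 − 2·4.8 = 52.4; x_1* = 5 + 1/7·52.4/14 = 5.5347; x_2* = 2 + 6/7·52.4/4.8 = 11.3571.
Expenditure on x_2: 4.8·11.3571 = 54.5143; share = 0.413.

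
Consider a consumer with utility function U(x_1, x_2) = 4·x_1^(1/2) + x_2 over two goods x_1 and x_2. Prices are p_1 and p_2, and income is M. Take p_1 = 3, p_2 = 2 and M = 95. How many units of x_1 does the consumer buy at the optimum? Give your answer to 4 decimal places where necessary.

MU_x_1 = 2/√x_1, MU_x_2 = 1. Tangency: 2/√x_1 = p_1/p_2.
Thus x_1* = (2·p_2/p_1)² — independent of M — with the rest of income spent on x_2.
Plugging in: x_1* = (2·2/3)² = 1.7778.

x_1* = 1.7778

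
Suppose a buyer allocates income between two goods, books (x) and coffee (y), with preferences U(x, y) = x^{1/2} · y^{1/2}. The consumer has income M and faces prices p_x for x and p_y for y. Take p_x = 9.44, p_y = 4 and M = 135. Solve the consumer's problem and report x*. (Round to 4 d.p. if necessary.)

Tangency: MRS = y/x = p_x/p_y.
Rearranging, p_y·y = p_x·x. Substituting into the budget gives p_x·x·(1 + 1) = M.
Demand: x*(p_x,p_y,M) = 0.5·M/p_x and y* = 0.5·M/p_y.
At p_x=9.44, p_y=4, M=135: x* = 0.5·135/9.44 = 7.1504.

x* = 7.1504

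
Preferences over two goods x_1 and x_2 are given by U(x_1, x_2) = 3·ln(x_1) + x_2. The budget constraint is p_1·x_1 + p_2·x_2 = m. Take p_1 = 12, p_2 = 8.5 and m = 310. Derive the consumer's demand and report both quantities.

MU_x_1 = 3/x_1, MU_x_2 = 1. Tangency: 3/x_1 = p_1/p_2.
So x_1*(p_1,p_2) = 3·p_2/p_1, independent of income; and x_2* = (m − 3·p_2)/p_2.
At the given prices: x_1* = 3·8.5/12 = 2.125, and x_2* = 33.4706.

x_1* = 2.125, x_2* = 33.4706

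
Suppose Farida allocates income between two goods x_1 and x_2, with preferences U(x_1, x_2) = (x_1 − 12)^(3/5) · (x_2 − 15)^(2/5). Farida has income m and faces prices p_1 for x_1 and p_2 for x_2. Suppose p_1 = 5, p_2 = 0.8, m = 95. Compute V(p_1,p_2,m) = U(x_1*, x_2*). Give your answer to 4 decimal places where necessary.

V = 4.8846

Let x_1' = x_1−12, x_2' = x_2−15. MRS = (3/2)·x_2'/x_1' = p_1/p_2.
Substituting into the budget: x_1* = 12 + 0.6·(m − 12·p_1 − 15·p_2)/p_1, and x_2* = 15 + 0.4·(…)/p_2.
Discretionary income = 95 − 12·5 − 15·0.8 = 23; x_1* = 12 + 0.6·23/5 = 14.76; x_2* = 15 + 0.4·23/0.8 = 26.5.
Utility at the optimum: U(14.76, 26.5) = 4.8846.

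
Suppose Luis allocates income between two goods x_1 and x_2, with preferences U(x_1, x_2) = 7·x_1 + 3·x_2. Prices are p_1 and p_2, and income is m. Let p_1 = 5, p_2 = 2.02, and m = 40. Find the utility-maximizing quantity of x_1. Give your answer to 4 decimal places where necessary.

Linear utility — the consumer picks whichever good has higher MU/price: 7/5 = 1.4 vs 3/2.02 = 1.4851.
x_2 gives more utility per dollar, so spend all income on x_2: x_2* = m/p_2, x_1* = 0.
Numerically: x_1* = 0, x_2* = 19.802.

x_1* = 0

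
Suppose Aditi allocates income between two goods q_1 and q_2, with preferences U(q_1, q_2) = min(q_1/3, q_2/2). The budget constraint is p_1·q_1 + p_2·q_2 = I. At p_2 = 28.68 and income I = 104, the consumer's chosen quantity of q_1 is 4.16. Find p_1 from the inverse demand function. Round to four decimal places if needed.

Leontief preferences: the optimum is at the kink where q_1/3 = q_2/2, i.e. q_2 = (2/3)·q_1.
Budget: p_1·q_1 + p_2·(2/3)·q_1 = I, so (3·p_1 + 2·p_2)·q_1 = 3·I.
Demand: q_1*(p_1,p_2,I) = 3·I/(3·p_1 + 2·p_2), q_2* = 2·I/(3·p_1 + 2·p_2).
Set q_1* = 4.16 in the demand function and solve for p_1: p_1 = 5.88.

p_1 = 5.88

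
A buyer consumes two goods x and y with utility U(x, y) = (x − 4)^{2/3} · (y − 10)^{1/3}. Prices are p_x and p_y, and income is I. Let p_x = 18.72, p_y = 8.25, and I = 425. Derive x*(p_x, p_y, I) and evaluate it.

This is Cobb-Douglas in (x−4, y−10): tangency gives 2/3·p_y·(y−10) = 1/3·p_x·(x−4).
After buying the subsistence bundle (4, 10), a share 2/3 of the remaining income goes to x: x* = 4 + 2/3·(I − 4p_x − 10p_y)/p_x.
Discretionary income = 425 − 4·18.72 − 10·8.25 = 267.62; x* = 4 + 2/3·267.62/18.72 = 13.5306.

x* = 13.5306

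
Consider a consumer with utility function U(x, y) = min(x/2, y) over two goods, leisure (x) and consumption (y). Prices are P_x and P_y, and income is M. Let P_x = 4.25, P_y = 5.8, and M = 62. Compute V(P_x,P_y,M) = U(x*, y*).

V = 4.3357

With perfect complements, no substitution: consume in ratio x:y = 2:1.
Budget: P_x·x + P_y·(1/2)·x = M, so (2·P_x + P_y)·x = 2·M.
Demand: x*(P_x,P_y,M) = 2·M/(2·P_x + P_y), y* = M/(2·P_x + P_y).
Here 2·4.25 + 5.8 = 14.3, giving x* = 8.6713 and y* = 4.3357.
Utility at the optimum: U(8.6713, 4.3357) = 4.3357.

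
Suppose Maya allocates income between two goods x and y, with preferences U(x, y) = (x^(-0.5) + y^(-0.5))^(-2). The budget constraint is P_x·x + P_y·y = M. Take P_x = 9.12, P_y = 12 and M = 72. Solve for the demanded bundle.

With the ratio pinned down, the budget gives x* = M/(P_x + P_y·(y/x)) and y* = (y/x)·x*.
Numerically y/x = 0.832803, so x* = 72/(9.12 + 12·0.832803) = 3.7669 and y* = 0.832803·3.7669 = 3.1371.

x* = 3.7669, y* = 3.1371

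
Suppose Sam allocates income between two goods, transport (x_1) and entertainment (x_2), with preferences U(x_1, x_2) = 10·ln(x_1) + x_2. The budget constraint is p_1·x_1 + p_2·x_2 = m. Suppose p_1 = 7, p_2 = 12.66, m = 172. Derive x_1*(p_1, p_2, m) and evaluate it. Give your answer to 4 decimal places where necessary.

x_1* = 18.0857

MU_x_1 = 10/x_1, MU_x_2 = 1. Tangency: 10/x_1 = p_1/p_2.
So x_1*(p_1,p_2) = 10·p_2/p_1, independent of income; and x_2* = (m − 10·p_2)/p_2.
At the given prices: x_1* = 10·12.66/7 = 18.0857.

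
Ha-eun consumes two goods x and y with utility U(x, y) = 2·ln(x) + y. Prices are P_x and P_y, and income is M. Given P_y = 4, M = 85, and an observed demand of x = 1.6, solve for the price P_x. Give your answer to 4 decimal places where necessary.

P_x = 5

Set MRS = P_x/P_y: (2/x)/1 = P_x/P_y.
So x*(P_x,P_y) = 2·P_y/P_x, independent of income; and y* = (M − 2·P_y)/P_y.
Set x* = 1.6 in the demand function and solve for P_x: P_x = 5.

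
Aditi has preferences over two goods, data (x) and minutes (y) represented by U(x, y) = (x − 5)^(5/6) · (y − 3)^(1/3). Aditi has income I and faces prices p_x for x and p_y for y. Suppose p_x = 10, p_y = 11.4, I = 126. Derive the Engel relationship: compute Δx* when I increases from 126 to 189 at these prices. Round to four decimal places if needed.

Δx* = 4.5

After buying the subsistence bundle (5, 3), a share 5/7 of the remaining income goes to x: x* = 5 + 5/7·(I − 5p_x − 3p_y)/p_x.
Discretionary income = 126 − 5·10 − 3·11.4 = 41.8; x* = 5 + 5/7·41.8/10 = 7.9857.
At I' = 189: x* = 12.4857. Change: 12.4857 − 7.9857 = 4.5.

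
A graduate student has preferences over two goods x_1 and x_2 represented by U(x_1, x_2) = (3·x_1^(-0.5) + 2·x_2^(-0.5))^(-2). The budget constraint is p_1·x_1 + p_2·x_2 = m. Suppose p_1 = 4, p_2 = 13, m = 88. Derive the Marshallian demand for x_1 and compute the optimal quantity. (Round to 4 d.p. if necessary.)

MRS = MU_x_1/MU_x_2 = (3/2)·(x_2/x_1)^(1.5). Set equal to p_1/p_2.
Hence x_2/x_1 = ((2/3)·p_1/p_2)^(1/(1.5)), i.e. raised to the 2/3 power.
With the ratio pinned down, the budget gives x_1* = m/(p_1 + p_2·(x_2/x_1)) and x_2* = (x_2/x_1)·x_1*.
Numerically x_2/x_1 = 0.347817, so x_1* = 88/(4 + 13·0.347817) = 10.3267.

x_1* = 10.3267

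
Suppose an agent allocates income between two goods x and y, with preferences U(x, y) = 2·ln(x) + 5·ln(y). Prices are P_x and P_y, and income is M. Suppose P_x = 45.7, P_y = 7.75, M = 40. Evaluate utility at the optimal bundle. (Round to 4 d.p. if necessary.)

V = 3.7516

Tangency: MRS = (2/5)·y/x = P_x/P_y.
So 2·P_y·y = 5·P_x·x; combined with the budget, a share 2/7 of income goes to x.
Demand: x*(P_x,P_y,M) = 2/7·M/P_x and y* = 5/7·M/P_y.
At P_x=45.7, P_y=7.75, M=40: x* = 2/7·40/45.7 = 0.2501, y* = 3.6866.
Utility at the optimum: U(0.2501, 3.6866) = 3.7516.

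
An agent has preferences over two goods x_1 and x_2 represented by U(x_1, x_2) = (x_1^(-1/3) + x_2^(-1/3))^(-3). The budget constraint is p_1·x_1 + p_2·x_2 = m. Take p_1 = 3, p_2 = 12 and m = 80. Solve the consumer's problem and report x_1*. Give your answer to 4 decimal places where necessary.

x_1* = 11.0457

From the CES first-order condition, (x_2/x_1)^(4/3) = p_1/p_2.
Hence x_2/x_1 = (p_1/p_2)^(1/(4/3)), i.e. raised to the 0.75 power.
With the ratio pinned down, the budget gives x_1* = m/(p_1 + p_2·(x_2/x_1)) and x_2* = (x_2/x_1)·x_1*.
Numerically x_2/x_1 = 0.353553, so x_1* = 80/(3 + 12·0.353553) = 11.0457.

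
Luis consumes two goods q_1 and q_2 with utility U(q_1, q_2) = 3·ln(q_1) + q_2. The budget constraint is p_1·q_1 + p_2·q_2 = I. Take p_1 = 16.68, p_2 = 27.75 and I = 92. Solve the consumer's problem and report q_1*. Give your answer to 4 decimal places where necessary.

MU_q_1 = 3/q_1, MU_q_2 = 1. Tangency: 3/q_1 = p_1/p_2.
So q_1*(p_1,p_2) = 3·p_2/p_1, independent of income; and q_2* = (I − 3·p_2)/p_2.
At the given prices: q_1* = 3·27.75/16.68 = 4.991.

q_1* = 4.991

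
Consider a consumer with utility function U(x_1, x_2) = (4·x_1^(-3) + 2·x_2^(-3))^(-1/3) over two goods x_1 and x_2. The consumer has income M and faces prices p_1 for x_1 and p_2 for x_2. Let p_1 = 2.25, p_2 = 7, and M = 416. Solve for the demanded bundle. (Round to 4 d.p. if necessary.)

MU_x_1 ∝ 4·x_1^(-4), MU_x_2 ∝ 2·x_2^(-4), so MRS = 2·(x_2/x_1)^(4) = p_1/p_2.
Hence x_2/x_1 = ((1/2)·p_1/p_2)^(1/(4)), i.e. raised to the 0.25 power.
Substitute x_2 = (x_2/x_1)·x_1 into the budget: x_1* = M/(p_1 + p_2·(x_2/x_1)).
Numerically x_2/x_1 = 0.63316, so x_1* = 416/(2.25 + 7·0.63316) = 62.2557 and x_2* = 0.63316·62.2557 = 39.4178.

x_1* = 62.2557, x_2* = 39.4178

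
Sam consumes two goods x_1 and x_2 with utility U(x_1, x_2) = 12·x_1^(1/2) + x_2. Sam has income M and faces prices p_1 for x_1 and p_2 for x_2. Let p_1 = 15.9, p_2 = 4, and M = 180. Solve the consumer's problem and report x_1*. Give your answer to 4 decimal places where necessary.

x_1* = 2.2784

Set MRS = p_1/p_2: 6·x_1^(−1/2) = p_1/p_2.
Solve: √x_1 = 6·p_2/p_1, so x_1*(p_1,p_2) = (6·p_2/p_1)², and x_2* = (M − p_1·x_1*)/p_2.
Plugging in: x_1* = (6·4/15.9)² = 2.2784.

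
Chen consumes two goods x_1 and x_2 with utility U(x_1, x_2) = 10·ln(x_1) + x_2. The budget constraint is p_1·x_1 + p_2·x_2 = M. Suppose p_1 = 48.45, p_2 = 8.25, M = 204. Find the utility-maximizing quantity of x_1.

Set MRS = p_1/p_2: (10/x_1)/1 = p_1/p_2.
So x_1*(p_1,p_2) = 10·p_2/p_1, independent of income; and x_2* = (M − 10·p_2)/p_2.
At the given prices: x_1* = 10·8.25/48.45 = 1.7028.

x_1* = 1.7028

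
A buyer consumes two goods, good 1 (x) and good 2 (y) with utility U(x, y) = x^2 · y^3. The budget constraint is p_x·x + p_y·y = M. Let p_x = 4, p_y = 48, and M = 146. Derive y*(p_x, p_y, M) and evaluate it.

The MRS is (2/3)·y/x. Set MRS = p_x/p_y.
Rearranging, p_y·y = (3/2)·p_x·x. Substituting into the budget gives p_x·x·(1 + (3/2)) = M.
Demand: x*(p_x,p_y,M) = 0.4·M/p_x and y* = 0.6·M/p_y.
At p_x=4, p_y=48, M=146: y* = 0.6·146/48 = 1.825.

y* = 1.825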